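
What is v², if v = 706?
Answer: 498436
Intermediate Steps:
v² = 706² = 498436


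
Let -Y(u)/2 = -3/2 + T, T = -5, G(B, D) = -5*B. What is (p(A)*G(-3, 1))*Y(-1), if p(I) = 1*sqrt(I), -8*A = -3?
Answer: 195*sqrt(6)/4 ≈ 119.41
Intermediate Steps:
A = 3/8 (A = -1/8*(-3) = 3/8 ≈ 0.37500)
p(I) = sqrt(I)
Y(u) = 13 (Y(u) = -2*(-3/2 - 5) = -2*(-13/2) = 13)
(p(A)*G(-3, 1))*Y(-1) = (sqrt(3/8)*(-5*(-3)))*13 = ((sqrt(6)/4)*15)*13 = (15*sqrt(6)/4)*13 = 195*sqrt(6)/4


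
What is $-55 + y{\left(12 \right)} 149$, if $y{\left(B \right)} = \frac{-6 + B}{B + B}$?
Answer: $- \frac{71}{4} \approx -17.75$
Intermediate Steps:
$y{\left(B \right)} = \frac{-6 + B}{2 B}$
$-55 + y{\left(12 \right)} 149 = -55 + \frac{-6 + 12}{2 \cdot 12} \cdot 149 = -55 + \frac{1}{2} \cdot \frac{1}{12} \cdot 6 \cdot 149 = -55 + \frac{1}{4} \cdot 149 = -55 + \frac{149}{4} = - \frac{71}{4}$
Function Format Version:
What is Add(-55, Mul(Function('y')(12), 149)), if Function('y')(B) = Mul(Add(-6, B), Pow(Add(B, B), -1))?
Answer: Rational(-71, 4) ≈ -17.750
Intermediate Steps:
Function('y')(B) = Mul(Rational(1, 2), Pow(B, -1), Add(-6, B)) (Function('y')(B) = Mul(Add(-6, B), Pow(Mul(2, B), -1)) = Mul(Add(-6, B), Mul(Rational(1, 2), Pow(B, -1))) = Mul(Rational(1, 2), Pow(B, -1), Add(-6, B)))
Add(-55, Mul(Function('y')(12), 149)) = Add(-55, Mul(Mul(Rational(1, 2), Pow(12, -1), Add(-6, 12)), 149)) = Add(-55, Mul(Mul(Rational(1, 2), Rational(1, 12), 6), 149)) = Add(-55, Mul(Rational(1, 4), 149)) = Add(-55, Rational(149, 4)) = Rational(-71, 4)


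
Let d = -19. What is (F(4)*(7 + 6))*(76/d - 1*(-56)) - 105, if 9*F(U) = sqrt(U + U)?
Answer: -105 + 1352*sqrt(2)/9 ≈ 107.45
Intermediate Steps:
F(U) = sqrt(2)*sqrt(U)/9 (F(U) = sqrt(U + U)/9 = sqrt(2*U)/9 = (sqrt(2)*sqrt(U))/9 = sqrt(2)*sqrt(U)/9)
(F(4)*(7 + 6))*(76/d - 1*(-56)) - 105 = ((sqrt(2)*sqrt(4)/9)*(7 + 6))*(76/(-19) - 1*(-56)) - 105 = (((1/9)*sqrt(2)*2)*13)*(76*(-1/19) + 56) - 105 = ((2*sqrt(2)/9)*13)*(-4 + 56) - 105 = (26*sqrt(2)/9)*52 - 105 = 1352*sqrt(2)/9 - 105 = -105 + 1352*sqrt(2)/9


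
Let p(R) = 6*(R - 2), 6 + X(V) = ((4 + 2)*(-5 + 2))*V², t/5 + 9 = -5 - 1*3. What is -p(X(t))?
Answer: 780348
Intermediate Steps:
t = -85 (t = -45 + 5*(-5 - 1*3) = -45 + 5*(-5 - 3) = -45 + 5*(-8) = -45 - 40 = -85)
X(V) = -6 - 18*V² (X(V) = -6 + ((4 + 2)*(-5 + 2))*V² = -6 + (6*(-3))*V² = -6 - 18*V²)
p(R) = -12 + 6*R (p(R) = 6*(-2 + R) = -12 + 6*R)
-p(X(t)) = -(-12 + 6*(-6 - 18*(-85)²)) = -(-12 + 6*(-6 - 18*7225)) = -(-12 + 6*(-6 - 130050)) = -(-12 + 6*(-130056)) = -(-12 - 780336) = -1*(-780348) = 780348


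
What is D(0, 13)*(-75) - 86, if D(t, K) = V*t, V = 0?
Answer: -86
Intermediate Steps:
D(t, K) = 0 (D(t, K) = 0*t = 0)
D(0, 13)*(-75) - 86 = 0*(-75) - 86 = 0 - 86 = -86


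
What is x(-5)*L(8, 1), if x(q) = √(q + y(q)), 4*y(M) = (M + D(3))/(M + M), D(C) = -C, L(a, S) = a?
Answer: 16*I*√30/5 ≈ 17.527*I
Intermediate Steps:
y(M) = (-3 + M)/(8*M) (y(M) = ((M - 1*3)/(M + M))/4 = ((M - 3)/((2*M)))/4 = ((-3 + M)*(1/(2*M)))/4 = ((-3 + M)/(2*M))/4 = (-3 + M)/(8*M))
x(q) = √(q + (-3 + q)/(8*q))
x(-5)*L(8, 1) = (√(2 - 6/(-5) + 16*(-5))/4)*8 = (√(2 - 6*(-⅕) - 80)/4)*8 = (√(2 + 6/5 - 80)/4)*8 = (√(-384/5)/4)*8 = ((8*I*√30/5)/4)*8 = (2*I*√30/5)*8 = 16*I*√30/5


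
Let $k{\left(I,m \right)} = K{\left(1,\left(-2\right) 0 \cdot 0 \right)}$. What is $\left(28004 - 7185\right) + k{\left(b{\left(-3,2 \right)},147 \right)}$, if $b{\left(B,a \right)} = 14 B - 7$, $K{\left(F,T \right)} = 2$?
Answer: $20821$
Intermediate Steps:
$b{\left(B,a \right)} = -7 + 14 B$
$k{\left(I,m \right)} = 2$
$\left(28004 - 7185\right) + k{\left(b{\left(-3,2 \right)},147 \right)} = \left(28004 - 7185\right) + 2 = 20819 + 2 = 20821$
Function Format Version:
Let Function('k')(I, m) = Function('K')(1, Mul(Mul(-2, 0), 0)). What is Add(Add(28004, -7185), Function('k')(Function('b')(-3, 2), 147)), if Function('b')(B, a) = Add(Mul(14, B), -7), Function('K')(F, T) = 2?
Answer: 20821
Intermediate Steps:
Function('b')(B, a) = Add(-7, Mul(14, B))
Function('k')(I, m) = 2
Add(Add(28004, -7185), Function('k')(Function('b')(-3, 2), 147)) = Add(Add(28004, -7185), 2) = Add(20819, 2) = 20821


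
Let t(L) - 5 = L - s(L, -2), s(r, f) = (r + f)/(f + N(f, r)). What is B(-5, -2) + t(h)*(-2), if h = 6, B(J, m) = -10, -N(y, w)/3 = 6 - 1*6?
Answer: -36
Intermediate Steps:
N(y, w) = 0 (N(y, w) = -3*(6 - 1*6) = -3*(6 - 6) = -3*0 = 0)
s(r, f) = (f + r)/f (s(r, f) = (r + f)/(f + 0) = (f + r)/f)
t(L) = 4 + 3*L/2 (t(L) = 5 + (L - (-2 + L)/(-2)) = 5 + (L - (-1)*(-2 + L)/2) = 5 + (L - (1 - L/2)) = 5 + (L + (-1 + L/2)) = 5 + (-1 + 3*L/2) = 4 + 3*L/2)
B(-5, -2) + t(h)*(-2) = -10 + (4 + (3/2)*6)*(-2) = -10 + (4 + 9)*(-2) = -10 + 13*(-2) = -10 - 26 = -36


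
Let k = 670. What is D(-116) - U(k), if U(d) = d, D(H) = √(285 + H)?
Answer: -657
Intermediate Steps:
D(-116) - U(k) = √(285 - 116) - 1*670 = √169 - 670 = 13 - 670 = -657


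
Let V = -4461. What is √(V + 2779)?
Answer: 29*I*√2 ≈ 41.012*I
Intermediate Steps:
√(V + 2779) = √(-4461 + 2779) = √(-1682) = 29*I*√2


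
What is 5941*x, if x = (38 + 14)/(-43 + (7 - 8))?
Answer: -77233/11 ≈ -7021.2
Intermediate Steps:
x = -13/11 (x = 52/(-43 - 1) = 52/(-44) = 52*(-1/44) = -13/11 ≈ -1.1818)
5941*x = 5941*(-13/11) = -77233/11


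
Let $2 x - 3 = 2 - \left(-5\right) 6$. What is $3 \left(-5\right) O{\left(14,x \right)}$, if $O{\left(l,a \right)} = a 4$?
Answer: $-1050$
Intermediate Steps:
$x = \frac{35}{2}$ ($x = \frac{3}{2} + \frac{2 - \left(-5\right) 6}{2} = \frac{3}{2} + \frac{2 - -30}{2} = \frac{3}{2} + \frac{2 + 30}{2} = \frac{3}{2} + \frac{1}{2} \cdot 32 = \frac{3}{2} + 16 = \frac{35}{2} \approx 17.5$)
$O{\left(l,a \right)} = 4 a$
$3 \left(-5\right) O{\left(14,x \right)} = 3 \left(-5\right) 4 \cdot \frac{35}{2} = \left(-15\right) 70 = -1050$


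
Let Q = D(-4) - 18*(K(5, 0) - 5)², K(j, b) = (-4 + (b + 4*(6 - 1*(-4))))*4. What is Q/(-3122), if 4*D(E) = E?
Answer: 347779/3122 ≈ 111.40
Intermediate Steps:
K(j, b) = 144 + 4*b (K(j, b) = (-4 + (b + 4*(6 + 4)))*4 = (-4 + (b + 4*10))*4 = (-4 + (b + 40))*4 = (-4 + (40 + b))*4 = (36 + b)*4 = 144 + 4*b)
D(E) = E/4
Q = -347779 (Q = (¼)*(-4) - 18*((144 + 4*0) - 5)² = -1 - 18*((144 + 0) - 5)² = -1 - 18*(144 - 5)² = -1 - 18*139² = -1 - 18*19321 = -1 - 347778 = -347779)
Q/(-3122) = -347779/(-3122) = -347779*(-1/3122) = 347779/3122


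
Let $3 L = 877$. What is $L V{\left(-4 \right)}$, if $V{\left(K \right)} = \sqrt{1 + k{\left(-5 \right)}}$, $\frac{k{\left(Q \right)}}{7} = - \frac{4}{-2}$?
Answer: $\frac{877 \sqrt{15}}{3} \approx 1132.2$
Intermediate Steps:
$k{\left(Q \right)} = 14$ ($k{\left(Q \right)} = 7 \left(- \frac{4}{-2}\right) = 7 \left(\left(-4\right) \left(- \frac{1}{2}\right)\right) = 7 \cdot 2 = 14$)
$L = \frac{877}{3}$ ($L = \frac{1}{3} \cdot 877 = \frac{877}{3} \approx 292.33$)
$V{\left(K \right)} = \sqrt{15}$ ($V{\left(K \right)} = \sqrt{1 + 14} = \sqrt{15}$)
$L V{\left(-4 \right)} = \frac{877 \sqrt{15}}{3}$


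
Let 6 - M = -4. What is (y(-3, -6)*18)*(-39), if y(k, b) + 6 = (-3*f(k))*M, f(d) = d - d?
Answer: 4212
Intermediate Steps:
M = 10 (M = 6 - 1*(-4) = 6 + 4 = 10)
f(d) = 0
y(k, b) = -6 (y(k, b) = -6 - 3*0*10 = -6 + 0*10 = -6 + 0 = -6)
(y(-3, -6)*18)*(-39) = -6*18*(-39) = -108*(-39) = 4212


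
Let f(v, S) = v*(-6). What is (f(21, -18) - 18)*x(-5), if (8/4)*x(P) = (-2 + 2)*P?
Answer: 0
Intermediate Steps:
f(v, S) = -6*v
x(P) = 0 (x(P) = ((-2 + 2)*P)/2 = (0*P)/2 = (1/2)*0 = 0)
(f(21, -18) - 18)*x(-5) = (-6*21 - 18)*0 = (-126 - 18)*0 = -144*0 = 0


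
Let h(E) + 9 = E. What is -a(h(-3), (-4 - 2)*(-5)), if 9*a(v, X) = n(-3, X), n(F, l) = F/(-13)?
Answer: -1/39 ≈ -0.025641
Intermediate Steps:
h(E) = -9 + E
n(F, l) = -F/13 (n(F, l) = F*(-1/13) = -F/13)
a(v, X) = 1/39 (a(v, X) = (-1/13*(-3))/9 = (⅑)*(3/13) = 1/39)
-a(h(-3), (-4 - 2)*(-5)) = -1*1/39 = -1/39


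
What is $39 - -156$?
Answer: $195$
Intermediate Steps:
$39 - -156 = 39 + 156 = 195$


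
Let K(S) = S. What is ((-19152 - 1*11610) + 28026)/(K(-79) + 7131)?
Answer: -684/1763 ≈ -0.38798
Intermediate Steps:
((-19152 - 1*11610) + 28026)/(K(-79) + 7131) = ((-19152 - 1*11610) + 28026)/(-79 + 7131) = ((-19152 - 11610) + 28026)/7052 = (-30762 + 28026)*(1/7052) = -2736*1/7052 = -684/1763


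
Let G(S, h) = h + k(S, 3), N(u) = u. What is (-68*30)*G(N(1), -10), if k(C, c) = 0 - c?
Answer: 26520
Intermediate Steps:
k(C, c) = -c
G(S, h) = -3 + h (G(S, h) = h - 1*3 = h - 3 = -3 + h)
(-68*30)*G(N(1), -10) = (-68*30)*(-3 - 10) = -2040*(-13) = 26520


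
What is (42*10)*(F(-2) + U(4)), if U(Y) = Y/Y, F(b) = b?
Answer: -420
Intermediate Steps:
U(Y) = 1
(42*10)*(F(-2) + U(4)) = (42*10)*(-2 + 1) = 420*(-1) = -420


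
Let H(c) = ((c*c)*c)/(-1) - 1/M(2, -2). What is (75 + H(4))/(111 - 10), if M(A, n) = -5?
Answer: 56/505 ≈ 0.11089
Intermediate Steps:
H(c) = 1/5 - c**3 (H(c) = ((c*c)*c)/(-1) - 1/(-5) = (c**2*c)*(-1) - 1*(-1/5) = c**3*(-1) + 1/5 = -c**3 + 1/5 = 1/5 - c**3)
(75 + H(4))/(111 - 10) = (75 + (1/5 - 1*4**3))/(111 - 10) = (75 + (1/5 - 1*64))/101 = (75 + (1/5 - 64))/101 = (75 - 319/5)/101 = (1/101)*(56/5) = 56/505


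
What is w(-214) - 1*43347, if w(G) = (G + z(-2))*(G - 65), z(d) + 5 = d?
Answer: 18312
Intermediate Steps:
z(d) = -5 + d
w(G) = (-65 + G)*(-7 + G) (w(G) = (G + (-5 - 2))*(G - 65) = (G - 7)*(-65 + G) = (-7 + G)*(-65 + G) = (-65 + G)*(-7 + G))
w(-214) - 1*43347 = (455 + (-214)² - 72*(-214)) - 1*43347 = (455 + 45796 + 15408) - 43347 = 61659 - 43347 = 18312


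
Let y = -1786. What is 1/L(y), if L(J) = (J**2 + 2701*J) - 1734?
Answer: -1/1635924 ≈ -6.1128e-7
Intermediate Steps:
L(J) = -1734 + J**2 + 2701*J
1/L(y) = 1/(-1734 + (-1786)**2 + 2701*(-1786)) = 1/(-1734 + 3189796 - 4823986) = 1/(-1635924) = -1/1635924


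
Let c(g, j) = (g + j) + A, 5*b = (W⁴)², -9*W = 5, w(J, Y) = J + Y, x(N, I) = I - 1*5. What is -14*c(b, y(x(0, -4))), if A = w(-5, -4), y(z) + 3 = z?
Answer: 12654642224/43046721 ≈ 293.97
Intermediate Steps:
x(N, I) = -5 + I (x(N, I) = I - 5 = -5 + I)
y(z) = -3 + z
W = -5/9 (W = -⅑*5 = -5/9 ≈ -0.55556)
A = -9 (A = -5 - 4 = -9)
b = 78125/43046721 (b = ((-5/9)⁴)²/5 = (625/6561)²/5 = (⅕)*(390625/43046721) = 78125/43046721 ≈ 0.0018149)
c(g, j) = -9 + g + j (c(g, j) = (g + j) - 9 = -9 + g + j)
-14*c(b, y(x(0, -4))) = -14*(-9 + 78125/43046721 + (-3 + (-5 - 4))) = -14*(-9 + 78125/43046721 + (-3 - 9)) = -14*(-9 + 78125/43046721 - 12) = -14*(-903903016/43046721) = 12654642224/43046721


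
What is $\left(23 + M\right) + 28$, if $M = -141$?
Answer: $-90$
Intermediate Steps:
$\left(23 + M\right) + 28 = \left(23 - 141\right) + 28 = -118 + 28 = -90$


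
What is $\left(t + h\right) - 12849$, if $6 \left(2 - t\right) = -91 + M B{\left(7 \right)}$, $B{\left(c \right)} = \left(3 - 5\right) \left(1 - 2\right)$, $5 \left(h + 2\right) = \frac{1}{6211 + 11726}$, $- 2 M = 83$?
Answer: $- \frac{1149761699}{89685} \approx -12820.0$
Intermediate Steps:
$M = - \frac{83}{2}$ ($M = \left(- \frac{1}{2}\right) 83 = - \frac{83}{2} \approx -41.5$)
$h = - \frac{179369}{89685}$ ($h = -2 + \frac{1}{5 \left(6211 + 11726\right)} = -2 + \frac{1}{5 \cdot 17937} = -2 + \frac{1}{5} \cdot \frac{1}{17937} = -2 + \frac{1}{89685} = - \frac{179369}{89685} \approx -2.0$)
$B{\left(c \right)} = 2$ ($B{\left(c \right)} = \left(-2\right) \left(-1\right) = 2$)
$t = 31$ ($t = 2 - \frac{-91 - 83}{6} = 2 - -29 = 2 + 29 = 31$)
$\left(t + h\right) - 12849 = \left(31 - \frac{179369}{89685}\right) - 12849 = \frac{2600866}{89685} - 12849 = - \frac{1149761699}{89685}$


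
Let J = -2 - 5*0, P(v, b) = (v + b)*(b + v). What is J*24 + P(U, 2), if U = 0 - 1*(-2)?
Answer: -32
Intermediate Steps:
U = 2 (U = 0 + 2 = 2)
P(v, b) = (b + v)² (P(v, b) = (b + v)*(b + v) = (b + v)²)
J = -2 (J = -2 + 0 = -2)
J*24 + P(U, 2) = -2*24 + (2 + 2)² = -48 + 4² = -48 + 16 = -32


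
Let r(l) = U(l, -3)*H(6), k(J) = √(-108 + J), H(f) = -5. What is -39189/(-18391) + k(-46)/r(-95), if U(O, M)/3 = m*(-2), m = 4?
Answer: 39189/18391 + I*√154/120 ≈ 2.1309 + 0.10341*I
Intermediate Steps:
U(O, M) = -24 (U(O, M) = 3*(4*(-2)) = 3*(-8) = -24)
r(l) = 120 (r(l) = -24*(-5) = 120)
-39189/(-18391) + k(-46)/r(-95) = -39189/(-18391) + √(-108 - 46)/120 = -39189*(-1/18391) + √(-154)*(1/120) = 39189/18391 + (I*√154)*(1/120) = 39189/18391 + I*√154/120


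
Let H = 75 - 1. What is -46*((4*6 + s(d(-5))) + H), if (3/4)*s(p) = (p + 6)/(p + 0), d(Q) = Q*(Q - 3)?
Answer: -68678/15 ≈ -4578.5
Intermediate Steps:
d(Q) = Q*(-3 + Q)
H = 74
s(p) = 4*(6 + p)/(3*p) (s(p) = 4*((p + 6)/(p + 0))/3 = 4*((6 + p)/p)/3 = 4*(6 + p)/(3*p))
-46*((4*6 + s(d(-5))) + H) = -46*((4*6 + (4/3 + 8/((-5*(-3 - 5))))) + 74) = -46*((24 + (4/3 + 8/((-5*(-8))))) + 74) = -46*((24 + (4/3 + 8/40)) + 74) = -46*((24 + (4/3 + 8*(1/40))) + 74) = -46*((24 + (4/3 + 1/5)) + 74) = -46*((24 + 23/15) + 74) = -46*(383/15 + 74) = -46*1493/15 = -68678/15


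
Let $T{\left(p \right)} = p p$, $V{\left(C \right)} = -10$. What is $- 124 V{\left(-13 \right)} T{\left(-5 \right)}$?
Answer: $31000$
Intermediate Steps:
$T{\left(p \right)} = p^{2}$
$- 124 V{\left(-13 \right)} T{\left(-5 \right)} = \left(-124\right) \left(-10\right) \left(-5\right)^{2} = 1240 \cdot 25 = 31000$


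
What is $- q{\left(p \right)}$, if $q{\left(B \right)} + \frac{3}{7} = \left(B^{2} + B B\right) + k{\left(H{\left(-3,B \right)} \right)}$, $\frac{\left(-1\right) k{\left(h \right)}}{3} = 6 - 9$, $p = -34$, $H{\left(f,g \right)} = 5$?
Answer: $- \frac{16244}{7} \approx -2320.6$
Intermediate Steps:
$k{\left(h \right)} = 9$ ($k{\left(h \right)} = - 3 \left(6 - 9\right) = \left(-3\right) \left(-3\right) = 9$)
$q{\left(B \right)} = \frac{60}{7} + 2 B^{2}$ ($q{\left(B \right)} = - \frac{3}{7} + \left(\left(B^{2} + B B\right) + 9\right) = - \frac{3}{7} + \left(\left(B^{2} + B^{2}\right) + 9\right) = - \frac{3}{7} + \left(2 B^{2} + 9\right) = - \frac{3}{7} + \left(9 + 2 B^{2}\right) = \frac{60}{7} + 2 B^{2}$)
$- q{\left(p \right)} = - (\frac{60}{7} + 2 \left(-34\right)^{2}) = - (\frac{60}{7} + 2 \cdot 1156) = - (\frac{60}{7} + 2312) = \left(-1\right) \frac{16244}{7} = - \frac{16244}{7}$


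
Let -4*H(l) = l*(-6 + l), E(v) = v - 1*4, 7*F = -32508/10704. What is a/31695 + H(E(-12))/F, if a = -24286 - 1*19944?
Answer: 164720914/817731 ≈ 201.44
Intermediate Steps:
F = -387/892 (F = (-32508/10704)/7 = (-32508*1/10704)/7 = (⅐)*(-2709/892) = -387/892 ≈ -0.43386)
E(v) = -4 + v (E(v) = v - 4 = -4 + v)
a = -44230 (a = -24286 - 19944 = -44230)
H(l) = -l*(-6 + l)/4
a/31695 + H(E(-12))/F = -44230/31695 + ((-4 - 12)*(6 - (-4 - 12))/4)/(-387/892) = -44230*1/31695 + ((¼)*(-16)*(6 - 1*(-16)))*(-892/387) = -8846/6339 + ((¼)*(-16)*(6 + 16))*(-892/387) = -8846/6339 + ((¼)*(-16)*22)*(-892/387) = -8846/6339 - 88*(-892/387) = -8846/6339 + 78496/387 = 164720914/817731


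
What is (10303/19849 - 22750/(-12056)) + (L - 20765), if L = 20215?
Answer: -65519485741/119649772 ≈ -547.59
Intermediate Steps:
(10303/19849 - 22750/(-12056)) + (L - 20765) = (10303/19849 - 22750/(-12056)) + (20215 - 20765) = (10303*(1/19849) - 22750*(-1/12056)) - 550 = (10303/19849 + 11375/6028) - 550 = 287888859/119649772 - 550 = -65519485741/119649772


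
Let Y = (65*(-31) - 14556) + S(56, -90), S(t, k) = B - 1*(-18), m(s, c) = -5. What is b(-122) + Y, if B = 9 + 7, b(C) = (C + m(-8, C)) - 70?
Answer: -16734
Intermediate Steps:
b(C) = -75 + C (b(C) = (C - 5) - 70 = (-5 + C) - 70 = -75 + C)
B = 16
S(t, k) = 34 (S(t, k) = 16 - 1*(-18) = 16 + 18 = 34)
Y = -16537 (Y = (65*(-31) - 14556) + 34 = (-2015 - 14556) + 34 = -16571 + 34 = -16537)
b(-122) + Y = (-75 - 122) - 16537 = -197 - 16537 = -16734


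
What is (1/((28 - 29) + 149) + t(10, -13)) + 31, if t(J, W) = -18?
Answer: 1925/148 ≈ 13.007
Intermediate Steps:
(1/((28 - 29) + 149) + t(10, -13)) + 31 = (1/((28 - 29) + 149) - 18) + 31 = (1/(-1 + 149) - 18) + 31 = (1/148 - 18) + 31 = -2663/148 + 31 = 1925/148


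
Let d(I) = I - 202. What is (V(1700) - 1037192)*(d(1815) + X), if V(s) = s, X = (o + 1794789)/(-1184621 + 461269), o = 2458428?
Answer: -300943372559007/180838 ≈ -1.6642e+9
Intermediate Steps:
d(I) = -202 + I
X = -4253217/723352 (X = (2458428 + 1794789)/(-1184621 + 461269) = 4253217/(-723352) = 4253217*(-1/723352) = -4253217/723352 ≈ -5.8799)
(V(1700) - 1037192)*(d(1815) + X) = (1700 - 1037192)*((-202 + 1815) - 4253217/723352) = -1035492*(1613 - 4253217/723352) = -1035492*1162513559/723352 = -300943372559007/180838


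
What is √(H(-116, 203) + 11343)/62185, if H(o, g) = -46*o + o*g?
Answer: I*√6869/62185 ≈ 0.0013328*I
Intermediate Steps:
H(o, g) = -46*o + g*o
√(H(-116, 203) + 11343)/62185 = √(-116*(-46 + 203) + 11343)/62185 = √(-116*157 + 11343)*(1/62185) = √(-18212 + 11343)*(1/62185) = √(-6869)*(1/62185) = (I*√6869)*(1/62185) = I*√6869/62185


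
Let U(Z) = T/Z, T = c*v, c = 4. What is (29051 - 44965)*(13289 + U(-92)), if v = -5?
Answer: -4864145928/23 ≈ -2.1148e+8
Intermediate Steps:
T = -20 (T = 4*(-5) = -20)
U(Z) = -20/Z
(29051 - 44965)*(13289 + U(-92)) = (29051 - 44965)*(13289 - 20/(-92)) = -15914*(13289 - 20*(-1/92)) = -15914*(13289 + 5/23) = -15914*305652/23 = -4864145928/23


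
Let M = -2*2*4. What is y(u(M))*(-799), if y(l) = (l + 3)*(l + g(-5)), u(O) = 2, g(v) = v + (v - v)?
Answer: 11985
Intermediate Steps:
M = -16 (M = -4*4 = -16)
g(v) = v (g(v) = v + 0 = v)
y(l) = (-5 + l)*(3 + l) (y(l) = (l + 3)*(l - 5) = (3 + l)*(-5 + l) = (-5 + l)*(3 + l))
y(u(M))*(-799) = (-15 + 2**2 - 2*2)*(-799) = (-15 + 4 - 4)*(-799) = -15*(-799) = 11985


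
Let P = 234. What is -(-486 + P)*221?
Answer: 55692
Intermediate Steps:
-(-486 + P)*221 = -(-486 + 234)*221 = -(-252)*221 = -1*(-55692) = 55692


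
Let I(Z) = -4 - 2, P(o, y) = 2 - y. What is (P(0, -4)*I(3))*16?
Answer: -576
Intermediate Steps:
I(Z) = -6
(P(0, -4)*I(3))*16 = ((2 - 1*(-4))*(-6))*16 = ((2 + 4)*(-6))*16 = (6*(-6))*16 = -36*16 = -576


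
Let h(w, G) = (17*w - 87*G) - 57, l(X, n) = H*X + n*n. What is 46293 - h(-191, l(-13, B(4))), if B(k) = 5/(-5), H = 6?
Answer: 42898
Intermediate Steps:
B(k) = -1 (B(k) = 5*(-⅕) = -1)
l(X, n) = n² + 6*X (l(X, n) = 6*X + n*n = 6*X + n² = n² + 6*X)
h(w, G) = -57 - 87*G + 17*w (h(w, G) = (-87*G + 17*w) - 57 = -57 - 87*G + 17*w)
46293 - h(-191, l(-13, B(4))) = 46293 - (-57 - 87*((-1)² + 6*(-13)) + 17*(-191)) = 46293 - (-57 - 87*(1 - 78) - 3247) = 46293 - (-57 - 87*(-77) - 3247) = 46293 - (-57 + 6699 - 3247) = 46293 - 1*3395 = 46293 - 3395 = 42898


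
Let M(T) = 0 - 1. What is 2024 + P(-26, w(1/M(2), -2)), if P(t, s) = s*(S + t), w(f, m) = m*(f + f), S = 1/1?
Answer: 1924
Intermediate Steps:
M(T) = -1
S = 1
w(f, m) = 2*f*m (w(f, m) = m*(2*f) = 2*f*m)
P(t, s) = s*(1 + t)
2024 + P(-26, w(1/M(2), -2)) = 2024 + (2*(-2)/(-1))*(1 - 26) = 2024 + (2*(-1)*(-2))*(-25) = 2024 + 4*(-25) = 2024 - 100 = 1924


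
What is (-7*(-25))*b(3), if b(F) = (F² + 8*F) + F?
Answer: 6300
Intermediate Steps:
b(F) = F² + 9*F
(-7*(-25))*b(3) = (-7*(-25))*(3*(9 + 3)) = 175*(3*12) = 175*36 = 6300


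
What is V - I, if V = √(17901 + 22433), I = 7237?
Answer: -7237 + √40334 ≈ -7036.2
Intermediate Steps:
V = √40334 ≈ 200.83
V - I = √40334 - 1*7237 = √40334 - 7237 = -7237 + √40334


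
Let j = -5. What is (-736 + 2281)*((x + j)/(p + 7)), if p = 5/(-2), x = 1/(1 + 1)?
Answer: -1545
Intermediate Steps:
x = ½ (x = 1/2 = ½ ≈ 0.50000)
p = -5/2 (p = -½*5 = -5/2 ≈ -2.5000)
(-736 + 2281)*((x + j)/(p + 7)) = (-736 + 2281)*((½ - 5)/(-5/2 + 7)) = 1545*(-9/(2*9/2)) = 1545*(-9/2*2/9) = 1545*(-1) = -1545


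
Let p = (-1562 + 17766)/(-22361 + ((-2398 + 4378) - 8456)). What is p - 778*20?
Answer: -448719924/28837 ≈ -15561.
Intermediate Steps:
p = -16204/28837 (p = 16204/(-22361 + (1980 - 8456)) = 16204/(-22361 - 6476) = 16204/(-28837) = 16204*(-1/28837) = -16204/28837 ≈ -0.56192)
p - 778*20 = -16204/28837 - 778*20 = -16204/28837 - 15560 = -448719924/28837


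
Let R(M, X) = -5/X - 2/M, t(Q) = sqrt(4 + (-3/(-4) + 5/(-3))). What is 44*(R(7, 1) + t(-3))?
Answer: -1628/7 + 22*sqrt(111)/3 ≈ -155.31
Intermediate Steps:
t(Q) = sqrt(111)/6 (t(Q) = sqrt(4 + (-3*(-1/4) + 5*(-1/3))) = sqrt(4 + (3/4 - 5/3)) = sqrt(4 - 11/12) = sqrt(37/12) = sqrt(111)/6)
44*(R(7, 1) + t(-3)) = 44*((-5/1 - 2/7) + sqrt(111)/6) = 44*((-5*1 - 2*1/7) + sqrt(111)/6) = 44*((-5 - 2/7) + sqrt(111)/6) = 44*(-37/7 + sqrt(111)/6) = -1628/7 + 22*sqrt(111)/3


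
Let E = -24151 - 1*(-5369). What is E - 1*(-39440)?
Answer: 20658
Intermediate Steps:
E = -18782 (E = -24151 + 5369 = -18782)
E - 1*(-39440) = -18782 - 1*(-39440) = -18782 + 39440 = 20658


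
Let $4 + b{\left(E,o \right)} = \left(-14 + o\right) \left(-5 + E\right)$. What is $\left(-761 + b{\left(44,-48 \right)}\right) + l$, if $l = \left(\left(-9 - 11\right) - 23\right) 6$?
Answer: $-3441$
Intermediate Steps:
$b{\left(E,o \right)} = -4 + \left(-14 + o\right) \left(-5 + E\right)$
$l = -258$ ($l = \left(-20 - 23\right) 6 = \left(-43\right) 6 = -258$)
$\left(-761 + b{\left(44,-48 \right)}\right) + l = \left(-761 + \left(66 - 616 - -240 + 44 \left(-48\right)\right)\right) - 258 = \left(-761 + \left(66 - 616 + 240 - 2112\right)\right) - 258 = \left(-761 - 2422\right) - 258 = -3183 - 258 = -3441$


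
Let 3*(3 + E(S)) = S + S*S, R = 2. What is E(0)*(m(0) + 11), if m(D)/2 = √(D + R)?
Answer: -33 - 6*√2 ≈ -41.485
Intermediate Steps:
m(D) = 2*√(2 + D) (m(D) = 2*√(D + 2) = 2*√(2 + D))
E(S) = -3 + S/3 + S²/3 (E(S) = -3 + (S + S*S)/3 = -3 + (S + S²)/3 = -3 + (S/3 + S²/3) = -3 + S/3 + S²/3)
E(0)*(m(0) + 11) = (-3 + (⅓)*0 + (⅓)*0²)*(2*√(2 + 0) + 11) = (-3 + 0 + (⅓)*0)*(2*√2 + 11) = (-3 + 0 + 0)*(11 + 2*√2) = -3*(11 + 2*√2) = -33 - 6*√2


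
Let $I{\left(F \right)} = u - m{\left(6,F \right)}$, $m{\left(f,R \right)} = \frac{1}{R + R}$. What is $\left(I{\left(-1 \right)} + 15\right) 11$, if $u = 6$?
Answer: $\frac{473}{2} \approx 236.5$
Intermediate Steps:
$m{\left(f,R \right)} = \frac{1}{2 R}$
$I{\left(F \right)} = 6 - \frac{1}{2 F}$
$\left(I{\left(-1 \right)} + 15\right) 11 = \left(\left(6 - \frac{1}{2 \left(-1\right)}\right) + 15\right) 11 = \left(\left(6 - - \frac{1}{2}\right) + 15\right) 11 = \left(\left(6 + \frac{1}{2}\right) + 15\right) 11 = \left(\frac{13}{2} + 15\right) 11 = \frac{43}{2} \cdot 11 = \frac{473}{2}$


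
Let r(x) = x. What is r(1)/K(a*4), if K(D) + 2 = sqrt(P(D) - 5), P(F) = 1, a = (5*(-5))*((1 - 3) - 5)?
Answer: -1/4 - I/4 ≈ -0.25 - 0.25*I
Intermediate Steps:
a = 175 (a = -25*(-2 - 5) = -25*(-7) = 175)
K(D) = -2 + 2*I (K(D) = -2 + sqrt(1 - 5) = -2 + sqrt(-4) = -2 + 2*I)
r(1)/K(a*4) = 1/(-2 + 2*I) = 1*((-2 - 2*I)/8) = (-2 - 2*I)/8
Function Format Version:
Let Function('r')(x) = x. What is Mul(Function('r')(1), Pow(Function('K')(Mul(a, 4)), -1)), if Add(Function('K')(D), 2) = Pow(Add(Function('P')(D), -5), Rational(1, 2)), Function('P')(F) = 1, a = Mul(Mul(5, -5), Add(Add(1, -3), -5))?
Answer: Add(Rational(-1, 4), Mul(Rational(-1, 4), I)) ≈ Add(-0.25000, Mul(-0.25000, I))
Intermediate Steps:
a = 175 (a = Mul(-25, Add(-2, -5)) = Mul(-25, -7) = 175)
Function('K')(D) = Add(-2, Mul(2, I)) (Function('K')(D) = Add(-2, Pow(Add(1, -5), Rational(1, 2))) = Add(-2, Pow(-4, Rational(1, 2))) = Add(-2, Mul(2, I)))
Mul(Function('r')(1), Pow(Function('K')(Mul(a, 4)), -1)) = Mul(1, Pow(Add(-2, Mul(2, I)), -1)) = Mul(1, Mul(Rational(1, 8), Add(-2, Mul(-2, I)))) = Mul(Rational(1, 8), Add(-2, Mul(-2, I)))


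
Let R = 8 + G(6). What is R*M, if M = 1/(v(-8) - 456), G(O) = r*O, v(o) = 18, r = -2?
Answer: 2/219 ≈ 0.0091324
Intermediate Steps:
G(O) = -2*O
M = -1/438 (M = 1/(18 - 456) = 1/(-438) = -1/438 ≈ -0.0022831)
R = -4 (R = 8 - 2*6 = 8 - 12 = -4)
R*M = -4*(-1/438) = 2/219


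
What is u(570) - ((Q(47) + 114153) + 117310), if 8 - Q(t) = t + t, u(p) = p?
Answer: -230807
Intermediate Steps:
Q(t) = 8 - 2*t (Q(t) = 8 - (t + t) = 8 - 2*t)
u(570) - ((Q(47) + 114153) + 117310) = 570 - (((8 - 2*47) + 114153) + 117310) = 570 - (((8 - 94) + 114153) + 117310) = 570 - ((-86 + 114153) + 117310) = 570 - (114067 + 117310) = 570 - 1*231377 = 570 - 231377 = -230807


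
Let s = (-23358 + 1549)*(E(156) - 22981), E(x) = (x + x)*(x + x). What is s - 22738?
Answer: -1621805405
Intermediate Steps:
E(x) = 4*x**2 (E(x) = (2*x)*(2*x) = 4*x**2)
s = -1621782667 (s = (-23358 + 1549)*(4*156**2 - 22981) = -21809*(4*24336 - 22981) = -21809*(97344 - 22981) = -21809*74363 = -1621782667)
s - 22738 = -1621782667 - 22738 = -1621805405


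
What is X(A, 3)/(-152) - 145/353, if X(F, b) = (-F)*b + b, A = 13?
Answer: -2333/13414 ≈ -0.17392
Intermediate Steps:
X(F, b) = b - F*b (X(F, b) = -F*b + b = b - F*b)
X(A, 3)/(-152) - 145/353 = (3*(1 - 1*13))/(-152) - 145/353 = (3*(1 - 13))*(-1/152) - 145*1/353 = (3*(-12))*(-1/152) - 145/353 = -36*(-1/152) - 145/353 = 9/38 - 145/353 = -2333/13414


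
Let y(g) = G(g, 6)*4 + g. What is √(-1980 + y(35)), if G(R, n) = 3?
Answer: I*√1933 ≈ 43.966*I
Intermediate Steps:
y(g) = 12 + g (y(g) = 3*4 + g = 12 + g)
√(-1980 + y(35)) = √(-1980 + (12 + 35)) = √(-1980 + 47) = √(-1933) = I*√1933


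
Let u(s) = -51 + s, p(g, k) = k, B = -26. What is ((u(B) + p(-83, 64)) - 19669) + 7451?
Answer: -12231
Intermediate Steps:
((u(B) + p(-83, 64)) - 19669) + 7451 = (((-51 - 26) + 64) - 19669) + 7451 = ((-77 + 64) - 19669) + 7451 = (-13 - 19669) + 7451 = -19682 + 7451 = -12231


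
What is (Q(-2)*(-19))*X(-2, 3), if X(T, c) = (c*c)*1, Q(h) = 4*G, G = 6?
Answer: -4104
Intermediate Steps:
Q(h) = 24 (Q(h) = 4*6 = 24)
X(T, c) = c² (X(T, c) = c²*1 = c²)
(Q(-2)*(-19))*X(-2, 3) = (24*(-19))*3² = -456*9 = -4104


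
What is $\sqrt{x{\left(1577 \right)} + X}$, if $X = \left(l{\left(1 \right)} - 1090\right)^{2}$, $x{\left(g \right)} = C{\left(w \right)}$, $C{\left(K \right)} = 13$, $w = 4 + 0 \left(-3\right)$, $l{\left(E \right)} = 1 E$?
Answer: $\sqrt{1185934} \approx 1089.0$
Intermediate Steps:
$l{\left(E \right)} = E$
$w = 4$ ($w = 4 + 0 = 4$)
$x{\left(g \right)} = 13$
$X = 1185921$ ($X = \left(1 - 1090\right)^{2} = \left(-1089\right)^{2} = 1185921$)
$\sqrt{x{\left(1577 \right)} + X} = \sqrt{13 + 1185921} = \sqrt{1185934}$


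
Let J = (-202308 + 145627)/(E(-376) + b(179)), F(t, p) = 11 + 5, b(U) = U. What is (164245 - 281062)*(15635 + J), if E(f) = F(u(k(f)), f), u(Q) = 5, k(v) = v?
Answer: -116511095216/65 ≈ -1.7925e+9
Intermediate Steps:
F(t, p) = 16
E(f) = 16
J = -56681/195 (J = (-202308 + 145627)/(16 + 179) = -56681/195 ≈ -290.67)
(164245 - 281062)*(15635 + J) = (164245 - 281062)*(15635 - 56681/195) = -116817*2992144/195 = -116511095216/65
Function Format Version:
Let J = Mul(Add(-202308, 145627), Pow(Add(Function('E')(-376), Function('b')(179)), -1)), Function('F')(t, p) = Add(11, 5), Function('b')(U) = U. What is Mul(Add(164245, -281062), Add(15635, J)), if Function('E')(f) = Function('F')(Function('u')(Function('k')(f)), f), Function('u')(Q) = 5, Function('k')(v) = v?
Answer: Rational(-116511095216, 65) ≈ -1.7925e+9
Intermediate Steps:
Function('F')(t, p) = 16
Function('E')(f) = 16
J = Rational(-56681, 195) (J = Mul(Add(-202308, 145627), Pow(Add(16, 179), -1)) = Mul(-56681, Pow(195, -1)) = Mul(-56681, Rational(1, 195)) = Rational(-56681, 195) ≈ -290.67)
Mul(Add(164245, -281062), Add(15635, J)) = Mul(Add(164245, -281062), Add(15635, Rational(-56681, 195))) = Mul(-116817, Rational(2992144, 195)) = Rational(-116511095216, 65)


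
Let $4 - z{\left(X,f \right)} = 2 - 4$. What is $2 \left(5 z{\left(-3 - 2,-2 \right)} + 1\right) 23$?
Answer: $1426$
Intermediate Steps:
$z{\left(X,f \right)} = 6$ ($z{\left(X,f \right)} = 4 - \left(2 - 4\right) = 4 - -2 = 4 + 2 = 6$)
$2 \left(5 z{\left(-3 - 2,-2 \right)} + 1\right) 23 = 2 \left(5 \cdot 6 + 1\right) 23 = 2 \left(30 + 1\right) 23 = 2 \cdot 31 \cdot 23 = 62 \cdot 23 = 1426$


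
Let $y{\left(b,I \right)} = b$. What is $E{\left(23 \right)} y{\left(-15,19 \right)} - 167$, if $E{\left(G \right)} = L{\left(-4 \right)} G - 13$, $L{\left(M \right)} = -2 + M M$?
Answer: $-4802$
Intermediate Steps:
$L{\left(M \right)} = -2 + M^{2}$
$E{\left(G \right)} = -13 + 14 G$ ($E{\left(G \right)} = \left(-2 + \left(-4\right)^{2}\right) G - 13 = \left(-2 + 16\right) G - 13 = 14 G - 13 = -13 + 14 G$)
$E{\left(23 \right)} y{\left(-15,19 \right)} - 167 = \left(-13 + 14 \cdot 23\right) \left(-15\right) - 167 = \left(-13 + 322\right) \left(-15\right) - 167 = 309 \left(-15\right) - 167 = -4635 - 167 = -4802$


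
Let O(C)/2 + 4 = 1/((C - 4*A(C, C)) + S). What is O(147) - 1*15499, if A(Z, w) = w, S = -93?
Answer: -4140370/267 ≈ -15507.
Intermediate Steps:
O(C) = -8 + 2/(-93 - 3*C) (O(C) = -8 + 2/((C - 4*C) - 93) = -8 + 2/(-3*C - 93) = -8 + 2/(-93 - 3*C))
O(147) - 1*15499 = 2*(-373 - 12*147)/(3*(31 + 147)) - 1*15499 = (2/3)*(-373 - 1764)/178 - 15499 = (2/3)*(1/178)*(-2137) - 15499 = -2137/267 - 15499 = -4140370/267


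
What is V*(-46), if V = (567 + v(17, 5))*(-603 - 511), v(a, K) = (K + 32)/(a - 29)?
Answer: 86692037/3 ≈ 2.8897e+7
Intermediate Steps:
v(a, K) = (32 + K)/(-29 + a)
V = -3769219/6 (V = (567 + (32 + 5)/(-29 + 17))*(-603 - 511) = (567 + 37/(-12))*(-1114) = (567 - 1/12*37)*(-1114) = (567 - 37/12)*(-1114) = (6767/12)*(-1114) = -3769219/6 ≈ -6.2820e+5)
V*(-46) = -3769219/6*(-46) = 86692037/3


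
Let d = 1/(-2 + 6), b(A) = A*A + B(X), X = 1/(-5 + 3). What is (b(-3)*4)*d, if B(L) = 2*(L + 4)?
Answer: 16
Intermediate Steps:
X = -½ (X = 1/(-2) = -½ ≈ -0.50000)
B(L) = 8 + 2*L (B(L) = 2*(4 + L) = 8 + 2*L)
b(A) = 7 + A² (b(A) = A*A + (8 + 2*(-½)) = A² + (8 - 1) = A² + 7 = 7 + A²)
d = ¼ (d = 1/4 = ¼ ≈ 0.25000)
(b(-3)*4)*d = ((7 + (-3)²)*4)*(¼) = ((7 + 9)*4)*(¼) = (16*4)*(¼) = 64*(¼) = 16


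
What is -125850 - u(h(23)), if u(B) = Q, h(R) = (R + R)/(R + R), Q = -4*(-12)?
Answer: -125898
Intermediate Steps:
Q = 48
h(R) = 1 (h(R) = (2*R)/((2*R)) = (2*R)*(1/(2*R)) = 1)
u(B) = 48
-125850 - u(h(23)) = -125850 - 1*48 = -125850 - 48 = -125898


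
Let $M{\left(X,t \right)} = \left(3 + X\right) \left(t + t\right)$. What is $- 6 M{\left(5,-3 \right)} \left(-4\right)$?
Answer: $-1152$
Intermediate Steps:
$M{\left(X,t \right)} = 2 t \left(3 + X\right)$ ($M{\left(X,t \right)} = \left(3 + X\right) 2 t = 2 t \left(3 + X\right)$)
$- 6 M{\left(5,-3 \right)} \left(-4\right) = - 6 \cdot 2 \left(-3\right) \left(3 + 5\right) \left(-4\right) = - 6 \cdot 2 \left(-3\right) 8 \left(-4\right) = \left(-6\right) \left(-48\right) \left(-4\right) = 288 \left(-4\right) = -1152$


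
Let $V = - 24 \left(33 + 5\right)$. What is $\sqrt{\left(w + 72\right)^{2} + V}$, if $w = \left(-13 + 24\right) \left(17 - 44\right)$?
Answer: $\sqrt{49713} \approx 222.96$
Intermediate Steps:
$w = -297$ ($w = 11 \left(-27\right) = -297$)
$V = -912$ ($V = \left(-24\right) 38 = -912$)
$\sqrt{\left(w + 72\right)^{2} + V} = \sqrt{\left(-297 + 72\right)^{2} - 912} = \sqrt{\left(-225\right)^{2} - 912} = \sqrt{50625 - 912} = \sqrt{49713}$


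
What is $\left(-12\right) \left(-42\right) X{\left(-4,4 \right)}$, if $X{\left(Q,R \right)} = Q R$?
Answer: $-8064$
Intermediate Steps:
$\left(-12\right) \left(-42\right) X{\left(-4,4 \right)} = \left(-12\right) \left(-42\right) \left(\left(-4\right) 4\right) = 504 \left(-16\right) = -8064$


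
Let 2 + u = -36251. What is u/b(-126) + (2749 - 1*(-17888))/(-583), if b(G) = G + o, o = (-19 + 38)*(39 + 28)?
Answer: -44806138/668701 ≈ -67.005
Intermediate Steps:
u = -36253 (u = -2 - 36251 = -36253)
o = 1273 (o = 19*67 = 1273)
b(G) = 1273 + G (b(G) = G + 1273 = 1273 + G)
u/b(-126) + (2749 - 1*(-17888))/(-583) = -36253/(1273 - 126) + (2749 - 1*(-17888))/(-583) = -36253/1147 + (2749 + 17888)*(-1/583) = -36253*1/1147 + 20637*(-1/583) = -36253/1147 - 20637/583 = -44806138/668701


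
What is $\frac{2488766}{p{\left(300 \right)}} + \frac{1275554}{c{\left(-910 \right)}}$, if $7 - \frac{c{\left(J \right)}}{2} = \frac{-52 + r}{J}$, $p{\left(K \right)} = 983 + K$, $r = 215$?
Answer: $\frac{760882889088}{8381839} \approx 90778.0$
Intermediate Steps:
$c{\left(J \right)} = 14 - \frac{326}{J}$ ($c{\left(J \right)} = 14 - 2 \frac{-52 + 215}{J} = 14 - 2 \frac{163}{J} = 14 - \frac{326}{J}$)
$\frac{2488766}{p{\left(300 \right)}} + \frac{1275554}{c{\left(-910 \right)}} = \frac{2488766}{983 + 300} + \frac{1275554}{14 - \frac{326}{-910}} = \frac{2488766}{1283} + \frac{1275554}{14 - - \frac{163}{455}} = 2488766 \cdot \frac{1}{1283} + \frac{1275554}{14 + \frac{163}{455}} = \frac{2488766}{1283} + \frac{1275554}{\frac{6533}{455}} = \frac{2488766}{1283} + 1275554 \cdot \frac{455}{6533} = \frac{2488766}{1283} + \frac{580377070}{6533} = \frac{760882889088}{8381839}$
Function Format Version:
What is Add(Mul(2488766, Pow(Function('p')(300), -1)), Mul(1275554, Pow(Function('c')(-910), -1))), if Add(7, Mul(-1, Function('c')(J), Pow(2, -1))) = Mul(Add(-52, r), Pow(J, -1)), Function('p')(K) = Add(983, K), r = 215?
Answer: Rational(760882889088, 8381839) ≈ 90778.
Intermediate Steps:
Function('c')(J) = Add(14, Mul(-326, Pow(J, -1))) (Function('c')(J) = Add(14, Mul(-2, Mul(Add(-52, 215), Pow(J, -1)))) = Add(14, Mul(-2, Mul(163, Pow(J, -1)))) = Add(14, Mul(-326, Pow(J, -1))))
Add(Mul(2488766, Pow(Function('p')(300), -1)), Mul(1275554, Pow(Function('c')(-910), -1))) = Add(Mul(2488766, Pow(Add(983, 300), -1)), Mul(1275554, Pow(Add(14, Mul(-326, Pow(-910, -1))), -1))) = Add(Mul(2488766, Pow(1283, -1)), Mul(1275554, Pow(Add(14, Mul(-326, Rational(-1, 910))), -1))) = Add(Mul(2488766, Rational(1, 1283)), Mul(1275554, Pow(Add(14, Rational(163, 455)), -1))) = Add(Rational(2488766, 1283), Mul(1275554, Pow(Rational(6533, 455), -1))) = Add(Rational(2488766, 1283), Mul(1275554, Rational(455, 6533))) = Add(Rational(2488766, 1283), Rational(580377070, 6533)) = Rational(760882889088, 8381839)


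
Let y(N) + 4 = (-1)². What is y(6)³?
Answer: -27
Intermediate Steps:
y(N) = -3 (y(N) = -4 + (-1)² = -4 + 1 = -3)
y(6)³ = (-3)³ = -27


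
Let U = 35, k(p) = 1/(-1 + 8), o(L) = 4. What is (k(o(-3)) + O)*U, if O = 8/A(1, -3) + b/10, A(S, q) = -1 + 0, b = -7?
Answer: -599/2 ≈ -299.50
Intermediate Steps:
A(S, q) = -1
k(p) = ⅐ (k(p) = 1/7 = ⅐)
O = -87/10 (O = 8/(-1) - 7/10 = 8*(-1) - 7*⅒ = -8 - 7/10 = -87/10 ≈ -8.7000)
(k(o(-3)) + O)*U = (⅐ - 87/10)*35 = -599/70*35 = -599/2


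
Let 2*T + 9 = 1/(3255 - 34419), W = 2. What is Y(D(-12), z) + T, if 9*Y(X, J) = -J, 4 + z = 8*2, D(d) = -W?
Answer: -363581/62328 ≈ -5.8334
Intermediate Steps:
D(d) = -2 (D(d) = -1*2 = -2)
z = 12 (z = -4 + 8*2 = -4 + 16 = 12)
Y(X, J) = -J/9 (Y(X, J) = (-J)/9 = -J/9)
T = -280477/62328 (T = -9/2 + 1/(2*(3255 - 34419)) = -9/2 + (½)/(-31164) = -9/2 + (½)*(-1/31164) = -9/2 - 1/62328 = -280477/62328 ≈ -4.5000)
Y(D(-12), z) + T = -⅑*12 - 280477/62328 = -4/3 - 280477/62328 = -363581/62328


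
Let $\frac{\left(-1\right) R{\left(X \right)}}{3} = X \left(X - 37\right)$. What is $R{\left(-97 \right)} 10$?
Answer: $-389940$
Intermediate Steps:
$R{\left(X \right)} = - 3 X \left(-37 + X\right)$ ($R{\left(X \right)} = - 3 X \left(X - 37\right) = - 3 X \left(-37 + X\right)$)
$R{\left(-97 \right)} 10 = 3 \left(-97\right) \left(37 - -97\right) 10 = 3 \left(-97\right) \left(37 + 97\right) 10 = 3 \left(-97\right) 134 \cdot 10 = \left(-38994\right) 10 = -389940$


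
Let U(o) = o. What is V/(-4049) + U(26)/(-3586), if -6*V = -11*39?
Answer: -361673/14519714 ≈ -0.024909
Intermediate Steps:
V = 143/2 (V = -(-11)*39/6 = -⅙*(-429) = 143/2 ≈ 71.500)
V/(-4049) + U(26)/(-3586) = (143/2)/(-4049) + 26/(-3586) = (143/2)*(-1/4049) + 26*(-1/3586) = -143/8098 - 13/1793 = -361673/14519714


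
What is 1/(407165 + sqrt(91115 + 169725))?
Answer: 81433/33156615277 - 2*sqrt(65210)/165783076385 ≈ 2.4529e-6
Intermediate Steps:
1/(407165 + sqrt(91115 + 169725)) = 1/(407165 + sqrt(260840)) = 1/(407165 + 2*sqrt(65210))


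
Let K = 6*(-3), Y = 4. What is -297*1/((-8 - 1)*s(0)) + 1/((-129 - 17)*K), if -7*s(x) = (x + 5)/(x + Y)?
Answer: -2428267/13140 ≈ -184.80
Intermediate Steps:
s(x) = -(5 + x)/(7*(4 + x)) (s(x) = -(x + 5)/(7*(x + 4)) = -(5 + x)/(7*(4 + x)))
K = -18
-297*1/((-8 - 1)*s(0)) + 1/((-129 - 17)*K) = -297*7*(4 + 0)/((-8 - 1)*(-5 - 1*0)) + 1/(-129 - 17*(-18)) = -297*(-28/(9*(-5 + 0))) - 1/18/(-146) = -297/((-9*(-5)/(7*4))) - 1/146*(-1/18) = -297/((-9*(-5/28))) + 1/2628 = -297/45/28 + 1/2628 = -297*28/45 + 1/2628 = -924/5 + 1/2628 = -2428267/13140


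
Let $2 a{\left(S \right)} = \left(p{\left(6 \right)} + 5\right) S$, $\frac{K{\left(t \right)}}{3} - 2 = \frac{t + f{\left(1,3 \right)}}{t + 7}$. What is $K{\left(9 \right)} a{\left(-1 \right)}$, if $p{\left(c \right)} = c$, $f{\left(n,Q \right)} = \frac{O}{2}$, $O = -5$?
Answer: $- \frac{2541}{64} \approx -39.703$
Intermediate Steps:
$f{\left(n,Q \right)} = - \frac{5}{2}$
$K{\left(t \right)} = 6 + \frac{3 \left(- \frac{5}{2} + t\right)}{7 + t}$ ($K{\left(t \right)} = 6 + 3 \frac{t - \frac{5}{2}}{t + 7} = 6 + 3 \frac{- \frac{5}{2} + t}{7 + t} = 6 + \frac{3 \left(- \frac{5}{2} + t\right)}{7 + t}$)
$a{\left(S \right)} = \frac{11 S}{2}$ ($a{\left(S \right)} = \frac{\left(6 + 5\right) S}{2} = \frac{11 S}{2}$)
$K{\left(9 \right)} a{\left(-1 \right)} = \frac{3 \left(23 + 6 \cdot 9\right)}{2 \left(7 + 9\right)} \frac{11}{2} \left(-1\right) = \frac{3 \left(23 + 54\right)}{2 \cdot 16} \left(- \frac{11}{2}\right) = \frac{3}{2} \cdot \frac{1}{16} \cdot 77 \left(- \frac{11}{2}\right) = \frac{231}{32} \left(- \frac{11}{2}\right) = - \frac{2541}{64}$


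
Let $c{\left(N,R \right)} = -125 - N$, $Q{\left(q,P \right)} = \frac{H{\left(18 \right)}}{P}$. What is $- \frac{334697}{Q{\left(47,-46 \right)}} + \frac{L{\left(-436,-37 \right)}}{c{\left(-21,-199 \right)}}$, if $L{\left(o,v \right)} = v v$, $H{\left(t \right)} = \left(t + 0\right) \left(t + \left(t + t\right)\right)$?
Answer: $\frac{399964945}{25272} \approx 15826.0$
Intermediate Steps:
$H{\left(t \right)} = 3 t^{2}$ ($H{\left(t \right)} = t \left(t + 2 t\right) = t 3 t = 3 t^{2}$)
$L{\left(o,v \right)} = v^{2}$
$Q{\left(q,P \right)} = \frac{972}{P}$ ($Q{\left(q,P \right)} = \frac{3 \cdot 18^{2}}{P} = \frac{3 \cdot 324}{P} = \frac{972}{P}$)
$- \frac{334697}{Q{\left(47,-46 \right)}} + \frac{L{\left(-436,-37 \right)}}{c{\left(-21,-199 \right)}} = - \frac{334697}{972 \frac{1}{-46}} + \frac{\left(-37\right)^{2}}{-125 - -21} = - \frac{334697}{972 \left(- \frac{1}{46}\right)} + \frac{1369}{-125 + 21} = - \frac{334697}{- \frac{486}{23}} + \frac{1369}{-104} = \left(-334697\right) \left(- \frac{23}{486}\right) + 1369 \left(- \frac{1}{104}\right) = \frac{7698031}{486} - \frac{1369}{104} = \frac{399964945}{25272}$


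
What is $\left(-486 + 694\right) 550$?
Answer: $114400$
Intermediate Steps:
$\left(-486 + 694\right) 550 = 208 \cdot 550 = 114400$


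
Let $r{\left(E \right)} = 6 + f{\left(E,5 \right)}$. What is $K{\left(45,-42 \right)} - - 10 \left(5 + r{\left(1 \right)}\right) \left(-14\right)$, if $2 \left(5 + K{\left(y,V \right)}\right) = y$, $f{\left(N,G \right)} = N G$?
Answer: $- \frac{4445}{2} \approx -2222.5$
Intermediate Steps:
$f{\left(N,G \right)} = G N$
$K{\left(y,V \right)} = -5 + \frac{y}{2}$
$r{\left(E \right)} = 6 + 5 E$
$K{\left(45,-42 \right)} - - 10 \left(5 + r{\left(1 \right)}\right) \left(-14\right) = \left(-5 + \frac{1}{2} \cdot 45\right) - - 10 \left(5 + \left(6 + 5 \cdot 1\right)\right) \left(-14\right) = \left(-5 + \frac{45}{2}\right) - - 10 \left(5 + \left(6 + 5\right)\right) \left(-14\right) = \frac{35}{2} - - 10 \left(5 + 11\right) \left(-14\right) = \frac{35}{2} - \left(-10\right) 16 \left(-14\right) = \frac{35}{2} - \left(-160\right) \left(-14\right) = \frac{35}{2} - 2240 = - \frac{4445}{2}$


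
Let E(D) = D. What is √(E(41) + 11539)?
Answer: 2*√2895 ≈ 107.61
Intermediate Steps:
√(E(41) + 11539) = √(41 + 11539) = √11580 = 2*√2895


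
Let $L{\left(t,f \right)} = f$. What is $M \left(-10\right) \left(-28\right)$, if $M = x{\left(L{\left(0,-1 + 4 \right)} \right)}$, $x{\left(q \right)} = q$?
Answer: $840$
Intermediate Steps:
$M = 3$ ($M = -1 + 4 = 3$)
$M \left(-10\right) \left(-28\right) = 3 \left(-10\right) \left(-28\right) = \left(-30\right) \left(-28\right) = 840$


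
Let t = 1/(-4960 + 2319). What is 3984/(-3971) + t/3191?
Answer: -1767099425/1761333079 ≈ -1.0033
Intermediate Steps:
t = -1/2641 (t = 1/(-2641) = -1/2641 ≈ -0.00037864)
3984/(-3971) + t/3191 = 3984/(-3971) - 1/2641/3191 = 3984*(-1/3971) - 1/2641*1/3191 = -3984/3971 - 1/8427431 = -1767099425/1761333079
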